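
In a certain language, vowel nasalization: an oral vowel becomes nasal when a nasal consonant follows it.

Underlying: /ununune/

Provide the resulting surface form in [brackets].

[ũnũnũne]

/u/ before nasal /n/ → [ũ]
/u/ before nasal /n/ → [ũ]
/u/ before nasal /n/ → [ũ]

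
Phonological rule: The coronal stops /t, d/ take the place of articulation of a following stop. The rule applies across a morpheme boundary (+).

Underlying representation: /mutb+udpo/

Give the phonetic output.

[mupb+ubpo]

/t/ before /b/ (labial) → [p]
/d/ before /p/ (labial) → [b]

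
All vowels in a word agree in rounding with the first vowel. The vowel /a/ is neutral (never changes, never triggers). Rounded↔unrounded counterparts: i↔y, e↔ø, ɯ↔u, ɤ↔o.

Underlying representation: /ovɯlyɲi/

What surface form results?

[ovulyɲy]

/ɯ/ harmonizes with /o/ ([+round]) → [u]
/i/ harmonizes with /o/ ([+round]) → [y]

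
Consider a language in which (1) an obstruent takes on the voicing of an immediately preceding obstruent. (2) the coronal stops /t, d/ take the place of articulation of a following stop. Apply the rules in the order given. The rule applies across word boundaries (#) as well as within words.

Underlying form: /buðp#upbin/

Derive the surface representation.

Rule 1: /p/ after /ð/ (voiced) → [b]
Rule 1: /b/ after /p/ (voiceless) → [p]
After rule 1: buðb#uppin
Rule 2: no segment meets the rule's conditions; no change.

[buðb#uppin]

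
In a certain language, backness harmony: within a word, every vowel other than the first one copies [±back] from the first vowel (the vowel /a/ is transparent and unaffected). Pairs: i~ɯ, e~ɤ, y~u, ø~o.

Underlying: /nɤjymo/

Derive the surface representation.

/y/ harmonizes with /ɤ/ ([+back]) → [u]

[nɤjumo]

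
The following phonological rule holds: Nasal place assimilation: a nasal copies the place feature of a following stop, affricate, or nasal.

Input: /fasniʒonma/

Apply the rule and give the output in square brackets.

/n/ before /m/ (labial) → [m]

[fasniʒomma]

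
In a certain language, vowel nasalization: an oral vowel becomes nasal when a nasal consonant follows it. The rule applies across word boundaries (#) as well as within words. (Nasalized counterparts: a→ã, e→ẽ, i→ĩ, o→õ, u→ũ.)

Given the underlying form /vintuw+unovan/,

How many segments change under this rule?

3

/i/ before nasal /n/ → [ĩ]
/u/ before nasal /n/ → [ũ]
/a/ before nasal /n/ → [ã]
3 segments change.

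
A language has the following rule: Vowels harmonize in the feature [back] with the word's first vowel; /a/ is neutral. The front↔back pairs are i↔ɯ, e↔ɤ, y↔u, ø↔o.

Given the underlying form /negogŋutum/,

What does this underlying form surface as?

/o/ harmonizes with /e/ ([-back]) → [ø]
/u/ harmonizes with /e/ ([-back]) → [y]
/u/ harmonizes with /e/ ([-back]) → [y]

[negøgŋytym]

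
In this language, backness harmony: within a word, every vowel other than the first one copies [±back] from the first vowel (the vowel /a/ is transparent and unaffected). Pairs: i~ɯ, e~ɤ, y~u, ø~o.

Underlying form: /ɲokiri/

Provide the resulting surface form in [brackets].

[ɲokɯrɯ]

/i/ harmonizes with /o/ ([+back]) → [ɯ]
/i/ harmonizes with /o/ ([+back]) → [ɯ]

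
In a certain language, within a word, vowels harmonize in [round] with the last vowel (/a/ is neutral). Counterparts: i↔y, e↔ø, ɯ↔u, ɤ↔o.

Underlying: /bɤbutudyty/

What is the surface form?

[bobutudyty]

/ɤ/ harmonizes with /y/ ([+round]) → [o]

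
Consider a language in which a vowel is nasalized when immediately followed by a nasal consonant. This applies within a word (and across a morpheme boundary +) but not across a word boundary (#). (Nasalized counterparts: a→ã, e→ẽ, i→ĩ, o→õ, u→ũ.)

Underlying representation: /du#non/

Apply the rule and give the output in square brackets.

/o/ before nasal /n/ → [õ]

[du#nõn]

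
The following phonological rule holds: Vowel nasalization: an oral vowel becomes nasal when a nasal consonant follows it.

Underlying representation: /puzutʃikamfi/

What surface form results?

/a/ before nasal /m/ → [ã]

[puzutʃikãmfi]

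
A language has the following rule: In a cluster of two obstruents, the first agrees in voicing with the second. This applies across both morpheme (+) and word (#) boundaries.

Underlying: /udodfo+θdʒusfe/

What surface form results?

[udotfo+ðdʒusfe]

/d/ before /f/ (voiceless) → [t]
/θ/ before /dʒ/ (voiced) → [ð]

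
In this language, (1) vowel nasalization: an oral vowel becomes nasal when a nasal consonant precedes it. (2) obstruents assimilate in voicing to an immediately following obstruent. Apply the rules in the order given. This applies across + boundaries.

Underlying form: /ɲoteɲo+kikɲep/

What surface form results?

[ɲõteɲõ+kikɲẽp]

Rule 1: /o/ after nasal /ɲ/ → [õ]
Rule 1: /o/ after nasal /ɲ/ → [õ]
Rule 1: /e/ after nasal /ɲ/ → [ẽ]
After rule 1: ɲõteɲõ+kikɲẽp
Rule 2: no segment meets the rule's conditions; no change.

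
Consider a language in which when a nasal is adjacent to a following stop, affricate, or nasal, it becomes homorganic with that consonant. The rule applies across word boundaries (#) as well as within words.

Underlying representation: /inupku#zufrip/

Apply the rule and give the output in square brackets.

no segment meets the rule's conditions; no change.

[inupku#zufrip]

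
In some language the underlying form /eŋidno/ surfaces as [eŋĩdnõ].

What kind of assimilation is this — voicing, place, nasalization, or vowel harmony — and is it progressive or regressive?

/i/→[ĩ] /o/→[õ].
Each target copies a feature from the preceding segment, so the direction is progressive.

nasalization, progressive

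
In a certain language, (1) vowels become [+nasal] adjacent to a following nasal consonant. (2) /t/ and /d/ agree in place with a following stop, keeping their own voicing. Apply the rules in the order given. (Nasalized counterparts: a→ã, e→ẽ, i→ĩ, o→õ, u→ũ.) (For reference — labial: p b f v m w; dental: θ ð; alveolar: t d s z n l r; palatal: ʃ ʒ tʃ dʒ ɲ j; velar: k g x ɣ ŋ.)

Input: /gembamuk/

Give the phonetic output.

[gẽmbãmuk]

Rule 1: /e/ before nasal /m/ → [ẽ]
Rule 1: /a/ before nasal /m/ → [ã]
After rule 1: gẽmbãmuk
Rule 2: no segment meets the rule's conditions; no change.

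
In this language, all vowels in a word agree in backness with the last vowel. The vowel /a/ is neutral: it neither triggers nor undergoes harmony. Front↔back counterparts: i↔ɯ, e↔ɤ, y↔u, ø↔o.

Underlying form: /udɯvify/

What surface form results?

/u/ harmonizes with /y/ ([-back]) → [y]
/ɯ/ harmonizes with /y/ ([-back]) → [i]

[ydivify]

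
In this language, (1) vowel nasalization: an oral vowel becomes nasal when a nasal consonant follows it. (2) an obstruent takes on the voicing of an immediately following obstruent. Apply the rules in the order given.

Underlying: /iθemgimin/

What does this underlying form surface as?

[iθẽmgĩmĩn]

Rule 1: /e/ before nasal /m/ → [ẽ]
Rule 1: /i/ before nasal /m/ → [ĩ]
Rule 1: /i/ before nasal /n/ → [ĩ]
After rule 1: iθẽmgĩmĩn
Rule 2: no segment meets the rule's conditions; no change.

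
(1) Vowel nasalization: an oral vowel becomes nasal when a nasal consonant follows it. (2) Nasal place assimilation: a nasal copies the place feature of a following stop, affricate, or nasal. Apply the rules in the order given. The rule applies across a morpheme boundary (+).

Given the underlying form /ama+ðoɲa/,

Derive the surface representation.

Rule 1: /a/ before nasal /m/ → [ã]
Rule 1: /o/ before nasal /ɲ/ → [õ]
After rule 1: ãma+ðõɲa
Rule 2: no segment meets the rule's conditions; no change.

[ãma+ðõɲa]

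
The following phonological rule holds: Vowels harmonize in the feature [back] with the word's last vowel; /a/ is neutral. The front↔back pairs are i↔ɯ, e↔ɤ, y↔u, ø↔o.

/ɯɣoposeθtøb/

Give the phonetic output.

/ɯ/ harmonizes with /ø/ ([-back]) → [i]
/o/ harmonizes with /ø/ ([-back]) → [ø]
/o/ harmonizes with /ø/ ([-back]) → [ø]

[iɣøpøseθtøb]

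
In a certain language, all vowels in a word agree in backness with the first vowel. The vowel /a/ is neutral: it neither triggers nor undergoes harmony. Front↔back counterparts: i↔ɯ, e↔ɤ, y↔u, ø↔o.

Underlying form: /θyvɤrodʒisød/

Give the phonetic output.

[θyverødʒisød]

/ɤ/ harmonizes with /y/ ([-back]) → [e]
/o/ harmonizes with /y/ ([-back]) → [ø]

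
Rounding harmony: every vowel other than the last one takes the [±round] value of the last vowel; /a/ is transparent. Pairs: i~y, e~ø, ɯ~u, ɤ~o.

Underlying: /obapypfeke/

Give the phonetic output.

/o/ harmonizes with /e/ ([-round]) → [ɤ]
/y/ harmonizes with /e/ ([-round]) → [i]

[ɤbapipfeke]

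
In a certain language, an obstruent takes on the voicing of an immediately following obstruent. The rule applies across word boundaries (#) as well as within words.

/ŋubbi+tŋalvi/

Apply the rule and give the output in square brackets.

[ŋubbi+tŋalvi]

no segment meets the rule's conditions; no change.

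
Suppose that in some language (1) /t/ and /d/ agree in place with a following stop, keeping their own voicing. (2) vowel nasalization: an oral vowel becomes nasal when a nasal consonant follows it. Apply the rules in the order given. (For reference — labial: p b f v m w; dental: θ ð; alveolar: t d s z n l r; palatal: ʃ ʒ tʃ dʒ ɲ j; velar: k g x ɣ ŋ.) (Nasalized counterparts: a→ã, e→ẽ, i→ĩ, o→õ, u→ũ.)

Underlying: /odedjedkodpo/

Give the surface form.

Rule 1: /d/ before /k/ (velar) → [g]
Rule 1: /d/ before /p/ (labial) → [b]
After rule 1: odedjegkobpo
Rule 2: no segment meets the rule's conditions; no change.

[odedjegkobpo]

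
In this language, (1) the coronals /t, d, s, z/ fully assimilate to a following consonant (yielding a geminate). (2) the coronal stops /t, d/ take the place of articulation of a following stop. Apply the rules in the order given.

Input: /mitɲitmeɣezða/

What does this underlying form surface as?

Rule 1: /t/ before /ɲ/ → [ɲ] (total assimilation)
Rule 1: /t/ before /m/ → [m] (total assimilation)
Rule 1: /z/ before /ð/ → [ð] (total assimilation)
After rule 1: miɲɲimmeɣeðða
Rule 2: no segment meets the rule's conditions; no change.

[miɲɲimmeɣeðða]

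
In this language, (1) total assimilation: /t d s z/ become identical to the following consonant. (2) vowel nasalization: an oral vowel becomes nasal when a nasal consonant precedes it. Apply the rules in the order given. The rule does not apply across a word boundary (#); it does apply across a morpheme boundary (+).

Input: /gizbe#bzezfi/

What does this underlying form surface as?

[gibbe#bzeffi]

Rule 1: /z/ before /b/ → [b] (total assimilation)
Rule 1: /z/ before /f/ → [f] (total assimilation)
After rule 1: gibbe#bzeffi
Rule 2: no segment meets the rule's conditions; no change.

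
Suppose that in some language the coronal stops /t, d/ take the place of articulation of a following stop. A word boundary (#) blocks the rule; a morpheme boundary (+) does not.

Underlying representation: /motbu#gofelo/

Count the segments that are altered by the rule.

/t/ before /b/ (labial) → [p]
1 segment changes.

1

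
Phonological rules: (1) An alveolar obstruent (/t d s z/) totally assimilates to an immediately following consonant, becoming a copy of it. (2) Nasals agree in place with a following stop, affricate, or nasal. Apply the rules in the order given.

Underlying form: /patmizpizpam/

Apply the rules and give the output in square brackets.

[pammippippam]

Rule 1: /t/ before /m/ → [m] (total assimilation)
Rule 1: /z/ before /p/ → [p] (total assimilation)
Rule 1: /z/ before /p/ → [p] (total assimilation)
After rule 1: pammippippam
Rule 2: no segment meets the rule's conditions; no change.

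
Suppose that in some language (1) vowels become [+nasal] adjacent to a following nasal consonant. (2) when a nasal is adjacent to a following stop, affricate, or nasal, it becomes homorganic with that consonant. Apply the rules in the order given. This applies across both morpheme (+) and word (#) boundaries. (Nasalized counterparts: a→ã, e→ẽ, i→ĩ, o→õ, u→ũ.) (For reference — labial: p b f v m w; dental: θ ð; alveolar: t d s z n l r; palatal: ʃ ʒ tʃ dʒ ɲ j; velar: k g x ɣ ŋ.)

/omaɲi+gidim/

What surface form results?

[õmãɲi+gidĩm]

Rule 1: /o/ before nasal /m/ → [õ]
Rule 1: /a/ before nasal /ɲ/ → [ã]
Rule 1: /i/ before nasal /m/ → [ĩ]
After rule 1: õmãɲi+gidĩm
Rule 2: no segment meets the rule's conditions; no change.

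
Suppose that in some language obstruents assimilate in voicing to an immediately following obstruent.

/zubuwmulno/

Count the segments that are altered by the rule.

0

No segment meets the rule's conditions.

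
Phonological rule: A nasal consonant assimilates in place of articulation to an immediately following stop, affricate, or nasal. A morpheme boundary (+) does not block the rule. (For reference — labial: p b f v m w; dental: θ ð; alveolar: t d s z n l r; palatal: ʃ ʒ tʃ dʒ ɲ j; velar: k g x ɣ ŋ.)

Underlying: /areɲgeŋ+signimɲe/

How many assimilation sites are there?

/ɲ/ before /g/ (velar) → [ŋ]
/m/ before /ɲ/ (palatal) → [ɲ]
2 segments change.

2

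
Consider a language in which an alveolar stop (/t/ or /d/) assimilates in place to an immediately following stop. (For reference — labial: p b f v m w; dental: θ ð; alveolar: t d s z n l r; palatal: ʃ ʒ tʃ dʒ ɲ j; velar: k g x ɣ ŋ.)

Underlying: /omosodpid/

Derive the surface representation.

/d/ before /p/ (labial) → [b]

[omosobpid]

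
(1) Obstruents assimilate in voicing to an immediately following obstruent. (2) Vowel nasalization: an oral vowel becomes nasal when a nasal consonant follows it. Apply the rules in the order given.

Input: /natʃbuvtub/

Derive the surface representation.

[nadʒbuftub]

Rule 1: /tʃ/ before /b/ (voiced) → [dʒ]
Rule 1: /v/ before /t/ (voiceless) → [f]
After rule 1: nadʒbuftub
Rule 2: no segment meets the rule's conditions; no change.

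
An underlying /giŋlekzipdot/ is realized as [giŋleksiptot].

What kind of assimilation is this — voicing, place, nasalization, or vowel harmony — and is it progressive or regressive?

voicing assimilation, progressive

/z/→[s] /d/→[t].
Each target copies a feature from the preceding segment, so the direction is progressive.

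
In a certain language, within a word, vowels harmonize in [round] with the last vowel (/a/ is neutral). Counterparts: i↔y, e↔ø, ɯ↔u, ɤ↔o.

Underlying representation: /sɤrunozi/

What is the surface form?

[sɤrɯnɤzi]

/u/ harmonizes with /i/ ([-round]) → [ɯ]
/o/ harmonizes with /i/ ([-round]) → [ɤ]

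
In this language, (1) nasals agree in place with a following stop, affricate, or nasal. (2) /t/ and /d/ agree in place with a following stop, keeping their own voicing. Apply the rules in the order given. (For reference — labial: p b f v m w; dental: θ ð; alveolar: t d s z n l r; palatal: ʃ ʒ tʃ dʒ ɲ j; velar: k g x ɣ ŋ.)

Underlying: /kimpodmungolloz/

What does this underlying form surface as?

Rule 1: /n/ before /g/ (velar) → [ŋ]
After rule 1: kimpodmuŋgolloz
Rule 2: no segment meets the rule's conditions; no change.

[kimpodmuŋgolloz]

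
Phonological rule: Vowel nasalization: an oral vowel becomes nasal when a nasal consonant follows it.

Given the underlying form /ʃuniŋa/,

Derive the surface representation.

/u/ before nasal /n/ → [ũ]
/i/ before nasal /ŋ/ → [ĩ]

[ʃũnĩŋa]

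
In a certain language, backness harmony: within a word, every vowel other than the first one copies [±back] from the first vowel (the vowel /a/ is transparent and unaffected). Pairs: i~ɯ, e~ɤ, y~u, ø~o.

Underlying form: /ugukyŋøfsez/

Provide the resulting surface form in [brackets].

/y/ harmonizes with /u/ ([+back]) → [u]
/ø/ harmonizes with /u/ ([+back]) → [o]
/e/ harmonizes with /u/ ([+back]) → [ɤ]

[ugukuŋofsɤz]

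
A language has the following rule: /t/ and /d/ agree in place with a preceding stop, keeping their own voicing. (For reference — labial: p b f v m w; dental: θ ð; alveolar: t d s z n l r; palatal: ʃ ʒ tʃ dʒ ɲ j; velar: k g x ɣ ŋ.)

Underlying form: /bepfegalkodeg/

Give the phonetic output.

[bepfegalkodeg]

no segment meets the rule's conditions; no change.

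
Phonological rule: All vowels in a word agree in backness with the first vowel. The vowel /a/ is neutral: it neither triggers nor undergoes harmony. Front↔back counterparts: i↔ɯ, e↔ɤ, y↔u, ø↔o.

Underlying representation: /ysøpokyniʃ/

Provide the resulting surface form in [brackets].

[ysøpøkyniʃ]

/o/ harmonizes with /y/ ([-back]) → [ø]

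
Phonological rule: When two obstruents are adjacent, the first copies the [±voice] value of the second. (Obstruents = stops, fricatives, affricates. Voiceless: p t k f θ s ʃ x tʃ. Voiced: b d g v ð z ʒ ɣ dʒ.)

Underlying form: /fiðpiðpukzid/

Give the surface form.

/ð/ before /p/ (voiceless) → [θ]
/ð/ before /p/ (voiceless) → [θ]
/k/ before /z/ (voiced) → [g]

[fiθpiθpugzid]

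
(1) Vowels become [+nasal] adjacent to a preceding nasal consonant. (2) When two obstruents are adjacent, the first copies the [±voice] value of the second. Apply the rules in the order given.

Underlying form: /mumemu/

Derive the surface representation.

Rule 1: /u/ after nasal /m/ → [ũ]
Rule 1: /e/ after nasal /m/ → [ẽ]
Rule 1: /u/ after nasal /m/ → [ũ]
After rule 1: mũmẽmũ
Rule 2: no segment meets the rule's conditions; no change.

[mũmẽmũ]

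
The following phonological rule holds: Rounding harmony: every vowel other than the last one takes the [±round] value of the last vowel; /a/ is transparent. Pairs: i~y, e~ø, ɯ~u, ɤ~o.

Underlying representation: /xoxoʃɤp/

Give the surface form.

[xɤxɤʃɤp]

/o/ harmonizes with /ɤ/ ([-round]) → [ɤ]
/o/ harmonizes with /ɤ/ ([-round]) → [ɤ]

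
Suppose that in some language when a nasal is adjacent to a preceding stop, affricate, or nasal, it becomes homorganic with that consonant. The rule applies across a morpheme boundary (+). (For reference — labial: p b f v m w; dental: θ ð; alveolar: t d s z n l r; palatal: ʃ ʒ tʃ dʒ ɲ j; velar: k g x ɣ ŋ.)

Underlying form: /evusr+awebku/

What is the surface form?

no segment meets the rule's conditions; no change.

[evusr+awebku]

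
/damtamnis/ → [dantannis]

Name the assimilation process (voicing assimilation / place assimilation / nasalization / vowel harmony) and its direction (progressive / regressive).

place assimilation, regressive

/m/→[n] /m/→[n].
Each target copies a feature from the following segment, so the direction is regressive.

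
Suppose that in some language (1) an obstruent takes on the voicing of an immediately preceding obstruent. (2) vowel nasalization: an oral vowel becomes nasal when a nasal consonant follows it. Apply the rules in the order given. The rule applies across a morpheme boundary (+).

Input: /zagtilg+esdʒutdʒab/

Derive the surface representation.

Rule 1: /t/ after /g/ (voiced) → [d]
Rule 1: /dʒ/ after /s/ (voiceless) → [tʃ]
Rule 1: /dʒ/ after /t/ (voiceless) → [tʃ]
After rule 1: zagdilg+estʃuttʃab
Rule 2: no segment meets the rule's conditions; no change.

[zagdilg+estʃuttʃab]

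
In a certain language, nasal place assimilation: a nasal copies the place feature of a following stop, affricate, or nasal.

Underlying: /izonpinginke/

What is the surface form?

[izompiŋgiŋke]

/n/ before /p/ (labial) → [m]
/n/ before /g/ (velar) → [ŋ]
/n/ before /k/ (velar) → [ŋ]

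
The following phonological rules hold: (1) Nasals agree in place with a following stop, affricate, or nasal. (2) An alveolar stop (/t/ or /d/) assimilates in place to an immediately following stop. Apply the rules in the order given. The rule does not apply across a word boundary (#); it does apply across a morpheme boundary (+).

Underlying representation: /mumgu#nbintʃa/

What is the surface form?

Rule 1: /m/ before /g/ (velar) → [ŋ]
Rule 1: /n/ before /b/ (labial) → [m]
Rule 1: /n/ before /tʃ/ (palatal) → [ɲ]
After rule 1: muŋgu#mbiɲtʃa
Rule 2: no segment meets the rule's conditions; no change.

[muŋgu#mbiɲtʃa]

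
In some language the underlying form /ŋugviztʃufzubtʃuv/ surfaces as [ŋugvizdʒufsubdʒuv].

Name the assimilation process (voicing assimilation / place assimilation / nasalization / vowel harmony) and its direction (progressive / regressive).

/tʃ/→[dʒ] /z/→[s] /tʃ/→[dʒ].
Each target copies a feature from the preceding segment, so the direction is progressive.

voicing assimilation, progressive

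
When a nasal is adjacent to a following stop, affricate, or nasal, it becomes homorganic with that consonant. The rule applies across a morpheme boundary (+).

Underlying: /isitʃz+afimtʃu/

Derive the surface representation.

[isitʃz+afiɲtʃu]

/m/ before /tʃ/ (palatal) → [ɲ]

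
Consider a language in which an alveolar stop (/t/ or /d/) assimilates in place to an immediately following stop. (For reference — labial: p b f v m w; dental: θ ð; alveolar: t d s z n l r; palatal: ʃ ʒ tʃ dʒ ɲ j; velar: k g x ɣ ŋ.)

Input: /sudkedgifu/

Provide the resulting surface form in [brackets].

[sugkeggifu]

/d/ before /k/ (velar) → [g]
/d/ before /g/ (velar) → [g]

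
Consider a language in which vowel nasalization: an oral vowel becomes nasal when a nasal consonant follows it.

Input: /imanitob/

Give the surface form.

[ĩmãnitob]

/i/ before nasal /m/ → [ĩ]
/a/ before nasal /n/ → [ã]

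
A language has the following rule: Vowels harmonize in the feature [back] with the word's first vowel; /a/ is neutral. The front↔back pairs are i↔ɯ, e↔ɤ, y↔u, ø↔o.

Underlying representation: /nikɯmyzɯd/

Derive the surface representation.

/ɯ/ harmonizes with /i/ ([-back]) → [i]
/ɯ/ harmonizes with /i/ ([-back]) → [i]

[nikimyzid]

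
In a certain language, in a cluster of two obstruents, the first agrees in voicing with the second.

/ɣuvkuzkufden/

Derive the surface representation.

/v/ before /k/ (voiceless) → [f]
/z/ before /k/ (voiceless) → [s]
/f/ before /d/ (voiced) → [v]

[ɣufkuskuvden]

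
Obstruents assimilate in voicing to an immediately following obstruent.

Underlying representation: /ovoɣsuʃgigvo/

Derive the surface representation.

[ovoxsuʒgigvo]

/ɣ/ before /s/ (voiceless) → [x]
/ʃ/ before /g/ (voiced) → [ʒ]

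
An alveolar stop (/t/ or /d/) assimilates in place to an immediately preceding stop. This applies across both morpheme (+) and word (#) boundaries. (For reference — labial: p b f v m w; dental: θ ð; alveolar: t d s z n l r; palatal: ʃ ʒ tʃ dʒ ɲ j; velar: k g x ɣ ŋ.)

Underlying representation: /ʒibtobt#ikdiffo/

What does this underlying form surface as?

[ʒibpobp#ikgiffo]

/t/ after /b/ (labial) → [p]
/t/ after /b/ (labial) → [p]
/d/ after /k/ (velar) → [g]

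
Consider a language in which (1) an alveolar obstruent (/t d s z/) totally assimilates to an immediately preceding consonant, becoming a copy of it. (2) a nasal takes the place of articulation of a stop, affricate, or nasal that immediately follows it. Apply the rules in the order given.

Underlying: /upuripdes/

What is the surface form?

Rule 1: /d/ after /p/ → [p] (total assimilation)
After rule 1: upurippes
Rule 2: no segment meets the rule's conditions; no change.

[upurippes]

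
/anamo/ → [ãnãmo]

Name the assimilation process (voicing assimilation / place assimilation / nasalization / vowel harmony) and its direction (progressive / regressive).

/a/→[ã] /a/→[ã].
Each target copies a feature from the following segment, so the direction is regressive.

nasalization, regressive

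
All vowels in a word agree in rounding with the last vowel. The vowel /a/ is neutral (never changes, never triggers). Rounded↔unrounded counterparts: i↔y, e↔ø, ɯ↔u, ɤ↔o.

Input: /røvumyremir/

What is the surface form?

[revɯmiremir]

/ø/ harmonizes with /i/ ([-round]) → [e]
/u/ harmonizes with /i/ ([-round]) → [ɯ]
/y/ harmonizes with /i/ ([-round]) → [i]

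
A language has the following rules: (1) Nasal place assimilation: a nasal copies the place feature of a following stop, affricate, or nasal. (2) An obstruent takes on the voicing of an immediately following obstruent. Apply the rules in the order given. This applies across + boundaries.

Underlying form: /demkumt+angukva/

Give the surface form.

[deŋkunt+aŋgugva]

Rule 1: /m/ before /k/ (velar) → [ŋ]
Rule 1: /m/ before /t/ (alveolar) → [n]
Rule 1: /n/ before /g/ (velar) → [ŋ]
After rule 1: deŋkunt+aŋgukva
Rule 2: /k/ before /v/ (voiced) → [g]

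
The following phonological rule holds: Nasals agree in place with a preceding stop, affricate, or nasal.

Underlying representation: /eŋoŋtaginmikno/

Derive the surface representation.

[eŋoŋtaginnikŋo]

/m/ after /n/ (alveolar) → [n]
/n/ after /k/ (velar) → [ŋ]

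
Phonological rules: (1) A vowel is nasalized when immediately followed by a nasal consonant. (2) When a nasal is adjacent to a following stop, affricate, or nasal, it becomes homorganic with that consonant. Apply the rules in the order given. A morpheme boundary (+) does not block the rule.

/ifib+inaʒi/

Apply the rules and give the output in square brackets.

Rule 1: /i/ before nasal /n/ → [ĩ]
After rule 1: ifib+ĩnaʒi
Rule 2: no segment meets the rule's conditions; no change.

[ifib+ĩnaʒi]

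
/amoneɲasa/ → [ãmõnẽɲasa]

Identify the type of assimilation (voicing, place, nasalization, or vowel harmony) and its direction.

nasalization, regressive

/a/→[ã] /o/→[õ] /e/→[ẽ].
Each target copies a feature from the following segment, so the direction is regressive.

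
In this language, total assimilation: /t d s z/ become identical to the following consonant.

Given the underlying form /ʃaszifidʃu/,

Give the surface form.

[ʃazzifiʃʃu]

/s/ before /z/ → [z] (total assimilation)
/d/ before /ʃ/ → [ʃ] (total assimilation)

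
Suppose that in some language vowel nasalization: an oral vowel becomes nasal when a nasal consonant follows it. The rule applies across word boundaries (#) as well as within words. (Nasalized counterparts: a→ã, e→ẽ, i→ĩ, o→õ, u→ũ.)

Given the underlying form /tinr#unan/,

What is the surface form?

[tĩnr#ũnãn]

/i/ before nasal /n/ → [ĩ]
/u/ before nasal /n/ → [ũ]
/a/ before nasal /n/ → [ã]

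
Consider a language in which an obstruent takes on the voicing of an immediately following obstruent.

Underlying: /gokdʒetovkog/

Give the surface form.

[gogdʒetofkog]

/k/ before /dʒ/ (voiced) → [g]
/v/ before /k/ (voiceless) → [f]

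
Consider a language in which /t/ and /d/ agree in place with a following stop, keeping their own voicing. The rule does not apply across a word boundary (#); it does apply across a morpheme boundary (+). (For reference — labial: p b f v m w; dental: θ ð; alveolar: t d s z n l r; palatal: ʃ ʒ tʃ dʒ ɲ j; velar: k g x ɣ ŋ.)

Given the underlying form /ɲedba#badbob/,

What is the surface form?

/d/ before /b/ (labial) → [b]
/d/ before /b/ (labial) → [b]

[ɲebba#babbob]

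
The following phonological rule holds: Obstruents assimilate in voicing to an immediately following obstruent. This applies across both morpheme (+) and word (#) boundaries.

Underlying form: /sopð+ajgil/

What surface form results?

[sobð+ajgil]

/p/ before /ð/ (voiced) → [b]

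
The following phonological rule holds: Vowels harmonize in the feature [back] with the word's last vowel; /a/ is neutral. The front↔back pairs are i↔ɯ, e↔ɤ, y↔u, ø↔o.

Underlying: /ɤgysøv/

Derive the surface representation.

/ɤ/ harmonizes with /ø/ ([-back]) → [e]

[egysøv]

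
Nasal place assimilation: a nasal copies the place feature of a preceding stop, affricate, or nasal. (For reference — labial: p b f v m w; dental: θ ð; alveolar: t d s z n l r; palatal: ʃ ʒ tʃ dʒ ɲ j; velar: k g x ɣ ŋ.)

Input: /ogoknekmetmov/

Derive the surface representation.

/n/ after /k/ (velar) → [ŋ]
/m/ after /k/ (velar) → [ŋ]
/m/ after /t/ (alveolar) → [n]

[ogokŋekŋetnov]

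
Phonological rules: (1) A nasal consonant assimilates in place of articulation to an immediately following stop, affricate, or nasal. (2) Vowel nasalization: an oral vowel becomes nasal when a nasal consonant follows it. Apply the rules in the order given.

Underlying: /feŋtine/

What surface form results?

[fẽntĩne]

Rule 1: /ŋ/ before /t/ (alveolar) → [n]
After rule 1: fentine
Rule 2: /e/ before nasal /n/ → [ẽ]
Rule 2: /i/ before nasal /n/ → [ĩ]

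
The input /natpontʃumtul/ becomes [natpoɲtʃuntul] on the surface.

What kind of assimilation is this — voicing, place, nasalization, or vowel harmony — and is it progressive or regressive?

/n/→[ɲ] /m/→[n].
Each target copies a feature from the following segment, so the direction is regressive.

place assimilation, regressive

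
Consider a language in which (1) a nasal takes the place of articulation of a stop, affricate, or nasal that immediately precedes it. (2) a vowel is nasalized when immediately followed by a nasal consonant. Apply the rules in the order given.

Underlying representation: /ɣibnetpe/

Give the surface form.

[ɣibmetpe]

Rule 1: /n/ after /b/ (labial) → [m]
After rule 1: ɣibmetpe
Rule 2: no segment meets the rule's conditions; no change.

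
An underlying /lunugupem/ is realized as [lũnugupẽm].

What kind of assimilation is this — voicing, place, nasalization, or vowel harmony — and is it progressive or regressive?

nasalization, regressive

/u/→[ũ] /e/→[ẽ].
Each target copies a feature from the following segment, so the direction is regressive.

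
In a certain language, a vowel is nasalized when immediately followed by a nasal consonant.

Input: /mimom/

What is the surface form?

/i/ before nasal /m/ → [ĩ]
/o/ before nasal /m/ → [õ]

[mĩmõm]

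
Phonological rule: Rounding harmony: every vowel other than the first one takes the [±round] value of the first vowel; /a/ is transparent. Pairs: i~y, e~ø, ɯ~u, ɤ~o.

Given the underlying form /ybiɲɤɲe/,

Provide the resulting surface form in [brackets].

/i/ harmonizes with /y/ ([+round]) → [y]
/ɤ/ harmonizes with /y/ ([+round]) → [o]
/e/ harmonizes with /y/ ([+round]) → [ø]

[ybyɲoɲø]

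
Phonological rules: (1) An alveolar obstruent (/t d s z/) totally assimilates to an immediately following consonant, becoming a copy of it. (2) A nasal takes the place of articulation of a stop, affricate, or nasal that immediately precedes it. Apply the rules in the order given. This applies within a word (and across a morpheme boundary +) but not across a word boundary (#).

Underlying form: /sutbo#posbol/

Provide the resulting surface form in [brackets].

[subbo#pobbol]

Rule 1: /t/ before /b/ → [b] (total assimilation)
Rule 1: /s/ before /b/ → [b] (total assimilation)
After rule 1: subbo#pobbol
Rule 2: no segment meets the rule's conditions; no change.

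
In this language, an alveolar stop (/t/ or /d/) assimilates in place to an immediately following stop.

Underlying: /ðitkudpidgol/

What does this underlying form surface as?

/t/ before /k/ (velar) → [k]
/d/ before /p/ (labial) → [b]
/d/ before /g/ (velar) → [g]

[ðikkubpiggol]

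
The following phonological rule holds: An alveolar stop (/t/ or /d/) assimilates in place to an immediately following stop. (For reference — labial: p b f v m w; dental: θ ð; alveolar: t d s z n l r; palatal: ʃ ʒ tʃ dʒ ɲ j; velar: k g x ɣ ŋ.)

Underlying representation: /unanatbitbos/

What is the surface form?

/t/ before /b/ (labial) → [p]
/t/ before /b/ (labial) → [p]

[unanapbipbos]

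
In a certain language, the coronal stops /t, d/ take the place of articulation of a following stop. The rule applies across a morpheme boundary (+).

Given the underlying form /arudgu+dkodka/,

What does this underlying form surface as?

[aruggu+gkogka]

/d/ before /g/ (velar) → [g]
/d/ before /k/ (velar) → [g]
/d/ before /k/ (velar) → [g]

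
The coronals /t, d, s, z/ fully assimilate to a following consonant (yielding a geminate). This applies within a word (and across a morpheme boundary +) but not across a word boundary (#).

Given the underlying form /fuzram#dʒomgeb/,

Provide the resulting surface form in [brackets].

/z/ before /r/ → [r] (total assimilation)

[furram#dʒomgeb]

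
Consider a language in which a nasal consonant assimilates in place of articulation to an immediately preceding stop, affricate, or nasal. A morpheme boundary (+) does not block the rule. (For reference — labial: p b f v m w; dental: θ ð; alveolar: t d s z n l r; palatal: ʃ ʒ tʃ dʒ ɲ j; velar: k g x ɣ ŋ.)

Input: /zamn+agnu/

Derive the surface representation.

/n/ after /m/ (labial) → [m]
/n/ after /g/ (velar) → [ŋ]

[zamm+agŋu]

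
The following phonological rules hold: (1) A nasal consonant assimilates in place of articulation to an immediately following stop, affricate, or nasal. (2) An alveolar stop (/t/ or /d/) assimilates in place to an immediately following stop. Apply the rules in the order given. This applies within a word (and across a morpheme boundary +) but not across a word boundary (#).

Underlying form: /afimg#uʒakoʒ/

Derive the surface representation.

[afiŋg#uʒakoʒ]

Rule 1: /m/ before /g/ (velar) → [ŋ]
After rule 1: afiŋg#uʒakoʒ
Rule 2: no segment meets the rule's conditions; no change.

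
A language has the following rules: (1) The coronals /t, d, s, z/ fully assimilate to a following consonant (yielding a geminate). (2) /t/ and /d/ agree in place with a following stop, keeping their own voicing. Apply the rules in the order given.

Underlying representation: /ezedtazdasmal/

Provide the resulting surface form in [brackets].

[ezettaddammal]

Rule 1: /d/ before /t/ → [t] (total assimilation)
Rule 1: /z/ before /d/ → [d] (total assimilation)
Rule 1: /s/ before /m/ → [m] (total assimilation)
After rule 1: ezettaddammal
Rule 2: no segment meets the rule's conditions; no change.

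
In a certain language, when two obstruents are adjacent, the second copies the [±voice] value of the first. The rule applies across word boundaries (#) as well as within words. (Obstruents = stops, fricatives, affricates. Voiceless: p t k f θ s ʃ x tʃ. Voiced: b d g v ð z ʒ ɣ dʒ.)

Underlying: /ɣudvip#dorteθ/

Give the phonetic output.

/d/ after /p/ (voiceless) → [t]

[ɣudvip#torteθ]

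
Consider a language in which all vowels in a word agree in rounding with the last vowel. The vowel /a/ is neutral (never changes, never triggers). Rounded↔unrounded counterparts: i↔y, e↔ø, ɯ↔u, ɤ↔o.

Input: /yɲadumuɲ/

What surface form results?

[yɲadumuɲ]

no segment meets the rule's conditions; no change.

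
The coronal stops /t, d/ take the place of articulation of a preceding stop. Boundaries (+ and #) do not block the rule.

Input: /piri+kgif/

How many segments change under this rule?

No segment meets the rule's conditions.

0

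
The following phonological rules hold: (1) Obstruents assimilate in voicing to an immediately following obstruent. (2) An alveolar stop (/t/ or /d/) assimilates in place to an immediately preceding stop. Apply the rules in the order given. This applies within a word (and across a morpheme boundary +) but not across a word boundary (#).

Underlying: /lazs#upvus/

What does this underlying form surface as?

Rule 1: /z/ before /s/ (voiceless) → [s]
Rule 1: /p/ before /v/ (voiced) → [b]
After rule 1: lass#ubvus
Rule 2: no segment meets the rule's conditions; no change.

[lass#ubvus]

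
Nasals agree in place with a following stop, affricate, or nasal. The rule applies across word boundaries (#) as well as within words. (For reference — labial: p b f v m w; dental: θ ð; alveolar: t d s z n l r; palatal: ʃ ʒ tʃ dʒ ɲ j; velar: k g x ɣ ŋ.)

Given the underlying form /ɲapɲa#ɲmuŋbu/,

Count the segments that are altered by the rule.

2

/ɲ/ before /m/ (labial) → [m]
/ŋ/ before /b/ (labial) → [m]
2 segments change.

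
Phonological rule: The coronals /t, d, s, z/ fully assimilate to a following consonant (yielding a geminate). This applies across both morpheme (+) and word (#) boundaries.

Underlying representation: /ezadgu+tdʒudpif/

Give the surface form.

/d/ before /g/ → [g] (total assimilation)
/t/ before /dʒ/ → [dʒ] (total assimilation)
/d/ before /p/ → [p] (total assimilation)

[ezaggu+dʒdʒuppif]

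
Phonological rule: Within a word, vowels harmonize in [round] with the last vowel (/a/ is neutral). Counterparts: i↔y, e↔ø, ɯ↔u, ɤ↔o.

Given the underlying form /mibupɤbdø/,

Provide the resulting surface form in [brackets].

[mybupobdø]

/i/ harmonizes with /ø/ ([+round]) → [y]
/ɤ/ harmonizes with /ø/ ([+round]) → [o]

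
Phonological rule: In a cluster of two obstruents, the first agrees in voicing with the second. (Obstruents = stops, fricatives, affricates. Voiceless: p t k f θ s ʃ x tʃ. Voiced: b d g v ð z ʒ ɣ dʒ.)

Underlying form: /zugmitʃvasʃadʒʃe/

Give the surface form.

[zugmidʒvasʃatʃʃe]

/tʃ/ before /v/ (voiced) → [dʒ]
/dʒ/ before /ʃ/ (voiceless) → [tʃ]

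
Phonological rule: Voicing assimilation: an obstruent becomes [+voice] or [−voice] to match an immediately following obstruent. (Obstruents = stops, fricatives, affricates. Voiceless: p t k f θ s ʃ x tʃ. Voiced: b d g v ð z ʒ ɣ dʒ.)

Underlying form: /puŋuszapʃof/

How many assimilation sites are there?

1

/s/ before /z/ (voiced) → [z]
1 segment changes.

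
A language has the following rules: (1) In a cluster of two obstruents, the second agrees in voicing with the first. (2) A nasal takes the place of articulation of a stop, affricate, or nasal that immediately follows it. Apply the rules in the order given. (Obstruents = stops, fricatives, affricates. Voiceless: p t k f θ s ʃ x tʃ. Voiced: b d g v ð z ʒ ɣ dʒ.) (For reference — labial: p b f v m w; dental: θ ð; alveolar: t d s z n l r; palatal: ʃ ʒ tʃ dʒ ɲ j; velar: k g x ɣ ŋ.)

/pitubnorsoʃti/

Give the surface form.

Rule 1: no segment meets the rule's conditions; no change.
After rule 1: pitubnorsoʃti
Rule 2: no segment meets the rule's conditions; no change.

[pitubnorsoʃti]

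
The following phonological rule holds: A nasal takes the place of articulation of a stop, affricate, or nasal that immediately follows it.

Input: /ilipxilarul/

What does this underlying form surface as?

no segment meets the rule's conditions; no change.

[ilipxilarul]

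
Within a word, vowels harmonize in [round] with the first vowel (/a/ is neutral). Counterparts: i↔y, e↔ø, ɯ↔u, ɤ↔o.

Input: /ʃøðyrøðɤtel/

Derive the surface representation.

[ʃøðyrøðotøl]

/ɤ/ harmonizes with /ø/ ([+round]) → [o]
/e/ harmonizes with /ø/ ([+round]) → [ø]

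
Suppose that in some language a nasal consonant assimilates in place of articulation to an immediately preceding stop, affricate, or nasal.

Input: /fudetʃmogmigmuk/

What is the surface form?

/m/ after /tʃ/ (palatal) → [ɲ]
/m/ after /g/ (velar) → [ŋ]
/m/ after /g/ (velar) → [ŋ]

[fudetʃɲogŋigŋuk]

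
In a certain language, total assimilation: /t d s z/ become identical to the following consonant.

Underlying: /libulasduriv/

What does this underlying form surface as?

[libuladduriv]

/s/ before /d/ → [d] (total assimilation)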